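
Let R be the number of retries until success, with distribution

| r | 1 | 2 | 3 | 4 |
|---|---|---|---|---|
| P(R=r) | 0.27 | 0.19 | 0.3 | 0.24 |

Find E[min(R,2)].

E[min(R,2)] = Σ min(r,2)·P(R=r)
 = 1·0.27 + 2·0.19 + 2·0.3 + 2·0.24
 = 0.27 + 0.38 + 0.6 + 0.48
 = 1.73

1.73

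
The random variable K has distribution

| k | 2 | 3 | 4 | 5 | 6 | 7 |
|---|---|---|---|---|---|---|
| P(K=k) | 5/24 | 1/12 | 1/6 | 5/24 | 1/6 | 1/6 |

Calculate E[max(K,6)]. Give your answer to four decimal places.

6.1667

E[max(K,6)] = Σ max(k,6)·P(K=k)
 = 6·5/24 + 6·1/12 + 6·1/6 + 6·5/24 + 6·1/6 + 7·1/6
 = 5/4 + 1/2 + 1 + 5/4 + 1 + 7/6
 = 37/6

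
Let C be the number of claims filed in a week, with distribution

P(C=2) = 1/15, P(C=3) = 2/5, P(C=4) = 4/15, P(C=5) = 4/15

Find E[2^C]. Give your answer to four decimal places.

E[2^C] = Σ 2^c·P(C=c)
 = 4·1/15 + 8·2/5 + 16·4/15 + 32·4/15
 = 4/15 + 16/5 + 64/15 + 128/15
 = 244/15

16.2667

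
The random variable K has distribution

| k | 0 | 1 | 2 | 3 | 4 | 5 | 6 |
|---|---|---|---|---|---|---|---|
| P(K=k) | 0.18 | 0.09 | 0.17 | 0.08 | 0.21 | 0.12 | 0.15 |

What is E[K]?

E[K] = Σ k·P(K=k)
 = 0·0.18 + 1·0.09 + 2·0.17 + 3·0.08 + 4·0.21 + 5·0.12 + 6·0.15
 = 0 + 0.09 + 0.34 + 0.24 + 0.84 + 0.6 + 0.9
 = 3.01

3.01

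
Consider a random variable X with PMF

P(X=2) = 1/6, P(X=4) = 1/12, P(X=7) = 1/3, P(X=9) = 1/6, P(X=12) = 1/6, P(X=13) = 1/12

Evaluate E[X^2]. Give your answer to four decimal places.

E[X^2] = Σ x^2·P(X=x)
 = 4·1/6 + 16·1/12 + 49·1/3 + 81·1/6 + 144·1/6 + 169·1/12
 = 2/3 + 4/3 + 49/3 + 27/2 + 24 + 169/12
 = 839/12

69.9167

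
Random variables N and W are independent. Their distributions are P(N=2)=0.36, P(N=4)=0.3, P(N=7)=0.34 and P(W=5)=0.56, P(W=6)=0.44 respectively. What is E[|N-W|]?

2.2008

E[|N-W|] = Σ_n Σ_w |n-w| · P(N=n)P(W=w)
 = 3·0.2016 + 4·0.1584 + 1·0.168 + 2·0.132 + 2·0.1904 + 1·0.1496
 = 0.6048 + 0.6336 + 0.168 + 0.264 + 0.3808 + 0.1496
 = 2.2008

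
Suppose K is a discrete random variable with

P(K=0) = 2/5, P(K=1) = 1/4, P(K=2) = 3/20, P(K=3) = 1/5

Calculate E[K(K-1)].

E[K(K-1)] = Σ k(k-1)·P(K=k)
 = 0·2/5 + 0·1/4 + 2·3/20 + 6·1/5
 = 0 + 0 + 3/10 + 6/5
 = 3/2

1.5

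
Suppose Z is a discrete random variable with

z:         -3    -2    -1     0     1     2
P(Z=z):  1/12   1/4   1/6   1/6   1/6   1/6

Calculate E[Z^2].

E[Z^2] = Σ z^2·P(Z=z)
 = 9·1/12 + 4·1/4 + 1·1/6 + 0·1/6 + 1·1/6 + 4·1/6
 = 3/4 + 1 + 1/6 + 0 + 1/6 + 2/3
 = 11/4

2.75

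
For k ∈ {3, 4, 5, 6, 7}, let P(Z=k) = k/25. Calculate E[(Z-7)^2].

E[(Z-7)^2] = Σ (z-7)^2·P(Z=z)
 = 16·3/25 + 9·4/25 + 4·1/5 + 1·6/25 + 0·7/25
 = 48/25 + 36/25 + 4/5 + 6/25 + 0
 = 22/5

4.4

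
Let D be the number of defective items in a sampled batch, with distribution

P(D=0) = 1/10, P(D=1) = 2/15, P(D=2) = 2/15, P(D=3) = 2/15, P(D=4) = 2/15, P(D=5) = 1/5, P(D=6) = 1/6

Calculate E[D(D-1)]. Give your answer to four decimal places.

E[D(D-1)] = Σ d(d-1)·P(D=d)
 = 0·1/10 + 0·2/15 + 2·2/15 + 6·2/15 + 12·2/15 + 20·1/5 + 30·1/6
 = 0 + 0 + 4/15 + 4/5 + 8/5 + 4 + 5
 = 35/3

11.6667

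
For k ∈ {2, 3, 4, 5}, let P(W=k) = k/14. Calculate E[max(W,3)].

4

E[max(W,3)] = Σ max(w,3)·P(W=w)
 = 3·1/7 + 3·3/14 + 4·2/7 + 5·5/14
 = 3/7 + 9/14 + 8/7 + 25/14
 = 4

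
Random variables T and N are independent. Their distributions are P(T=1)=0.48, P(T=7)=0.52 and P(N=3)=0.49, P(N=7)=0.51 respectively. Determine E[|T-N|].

2.9584

E[|T-N|] = Σ_t Σ_n |t-n| · P(T=t)P(N=n)
 = 2·0.2352 + 6·0.2448 + 4·0.2548 + 0·0.2652
 = 0.4704 + 1.4688 + 1.0192 + 0
 = 2.9584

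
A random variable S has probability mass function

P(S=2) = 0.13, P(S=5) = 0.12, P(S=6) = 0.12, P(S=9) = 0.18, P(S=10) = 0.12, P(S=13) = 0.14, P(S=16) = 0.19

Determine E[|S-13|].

4.88

E[|S-13|] = Σ |s-13|·P(S=s)
 = 11·0.13 + 8·0.12 + 7·0.12 + 4·0.18 + 3·0.12 + 0·0.14 + 3·0.19
 = 1.43 + 0.96 + 0.84 + 0.72 + 0.36 + 0 + 0.57
 = 4.88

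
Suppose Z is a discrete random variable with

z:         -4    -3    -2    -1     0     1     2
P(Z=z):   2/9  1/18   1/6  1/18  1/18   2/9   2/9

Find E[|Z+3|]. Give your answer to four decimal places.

E[|Z+3|] = Σ |z+3|·P(Z=z)
 = 1·2/9 + 0·1/18 + 1·1/6 + 2·1/18 + 3·1/18 + 4·2/9 + 5·2/9
 = 2/9 + 0 + 1/6 + 1/9 + 1/6 + 8/9 + 10/9
 = 8/3

2.6667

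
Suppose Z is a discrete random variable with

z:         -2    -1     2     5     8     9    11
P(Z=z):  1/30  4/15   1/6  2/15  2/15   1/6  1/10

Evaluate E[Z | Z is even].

4

P(Z is even) = 1/30 + 1/6 + 2/15 = 1/3.
E[Z | Z is even] = [(-2)·1/30 + 2·1/6 + 8·2/15] / (1/3)
 = 4/3 / (1/3)
 = 4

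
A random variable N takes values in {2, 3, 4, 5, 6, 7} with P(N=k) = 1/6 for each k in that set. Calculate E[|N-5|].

1.5

E[|N-5|] = Σ |n-5|·P(N=n)
 = 3·1/6 + 2·1/6 + 1·1/6 + 0·1/6 + 1·1/6 + 2·1/6
 = 1/2 + 1/3 + 1/6 + 0 + 1/6 + 1/3
 = 3/2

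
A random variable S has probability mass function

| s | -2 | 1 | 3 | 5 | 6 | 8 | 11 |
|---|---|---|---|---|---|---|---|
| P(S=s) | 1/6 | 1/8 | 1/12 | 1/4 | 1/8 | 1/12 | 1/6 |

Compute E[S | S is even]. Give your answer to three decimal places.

2.889

P(S is even) = 1/6 + 1/8 + 1/12 = 3/8.
E[S | S is even] = [(-2)·1/6 + 6·1/8 + 8·1/12] / (3/8)
 = 13/12 / (3/8)
 = 26/9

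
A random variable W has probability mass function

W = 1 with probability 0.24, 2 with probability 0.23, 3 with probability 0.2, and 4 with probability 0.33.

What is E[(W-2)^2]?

E[(W-2)^2] = Σ (w-2)^2·P(W=w)
 = 1·0.24 + 0·0.23 + 1·0.2 + 4·0.33
 = 0.24 + 0 + 0.2 + 1.32
 = 1.76

1.76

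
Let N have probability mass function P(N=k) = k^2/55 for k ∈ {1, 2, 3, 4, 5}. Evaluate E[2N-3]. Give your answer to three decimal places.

E[2N-3] = Σ (2n-3)·P(N=n)
 = (-1)·1/55 + 1·4/55 + 3·9/55 + 5·16/55 + 7·5/11
 = (-1/55) + 4/55 + 27/55 + 16/11 + 35/11
 = 57/11

5.182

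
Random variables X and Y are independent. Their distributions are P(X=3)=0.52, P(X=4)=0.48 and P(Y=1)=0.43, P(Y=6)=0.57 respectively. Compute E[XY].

E[XY] = Σ_x Σ_y xy · P(X=x)P(Y=y)
 = 3·0.2236 + 18·0.2964 + 4·0.2064 + 24·0.2736
 = 0.6708 + 5.3352 + 0.8256 + 6.5664
 = 13.398

13.398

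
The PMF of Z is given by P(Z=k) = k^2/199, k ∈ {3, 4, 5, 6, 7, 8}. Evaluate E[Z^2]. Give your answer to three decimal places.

E[Z^2] = Σ z^2·P(Z=z)
 = 9·9/199 + 16·16/199 + 25·25/199 + 36·36/199 + 49·49/199 + 64·64/199
 = 81/199 + 256/199 + 625/199 + 1296/199 + 2401/199 + 4096/199
 = 8755/199

43.995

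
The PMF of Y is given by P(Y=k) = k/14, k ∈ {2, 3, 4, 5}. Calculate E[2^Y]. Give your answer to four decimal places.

18.2857

E[2^Y] = Σ 2^y·P(Y=y)
 = 4·1/7 + 8·3/14 + 16·2/7 + 32·5/14
 = 4/7 + 12/7 + 32/7 + 80/7
 = 128/7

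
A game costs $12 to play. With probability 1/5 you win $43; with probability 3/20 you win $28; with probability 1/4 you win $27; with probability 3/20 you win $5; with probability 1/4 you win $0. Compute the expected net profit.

8.3

E[payout] = 43·1/5 + 28·3/20 + 27·1/4 + 5·3/20 + 0·1/4
 = 43/5 + 21/5 + 27/4 + 3/4 + 0
 = 203/10
Net = 203/10 - 12 = 83/10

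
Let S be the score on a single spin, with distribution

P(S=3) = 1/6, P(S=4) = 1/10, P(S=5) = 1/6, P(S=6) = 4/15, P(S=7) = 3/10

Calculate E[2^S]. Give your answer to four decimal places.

E[2^S] = Σ 2^s·P(S=s)
 = 8·1/6 + 16·1/10 + 32·1/6 + 64·4/15 + 128·3/10
 = 4/3 + 8/5 + 16/3 + 256/15 + 192/5
 = 956/15

63.7333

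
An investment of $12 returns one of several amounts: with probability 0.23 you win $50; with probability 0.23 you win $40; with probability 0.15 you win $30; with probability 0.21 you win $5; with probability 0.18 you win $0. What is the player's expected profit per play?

E[payout] = 50·0.23 + 40·0.23 + 30·0.15 + 5·0.21 + 0·0.18
 = 11.5 + 9.2 + 4.5 + 1.05 + 0
 = 26.25
Net = 26.25 - 12 = 14.25

14.25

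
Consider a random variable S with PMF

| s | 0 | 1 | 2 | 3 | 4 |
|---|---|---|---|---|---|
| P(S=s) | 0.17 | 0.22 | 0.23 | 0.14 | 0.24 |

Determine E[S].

E[S] = Σ s·P(S=s)
 = 0·0.17 + 1·0.22 + 2·0.23 + 3·0.14 + 4·0.24
 = 0 + 0.22 + 0.46 + 0.42 + 0.96
 = 2.06

2.06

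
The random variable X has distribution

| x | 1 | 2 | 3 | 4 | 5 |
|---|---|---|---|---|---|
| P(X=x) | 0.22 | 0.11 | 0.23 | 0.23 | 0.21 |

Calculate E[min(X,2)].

E[min(X,2)] = Σ min(x,2)·P(X=x)
 = 1·0.22 + 2·0.11 + 2·0.23 + 2·0.23 + 2·0.21
 = 0.22 + 0.22 + 0.46 + 0.46 + 0.42
 = 1.78

1.78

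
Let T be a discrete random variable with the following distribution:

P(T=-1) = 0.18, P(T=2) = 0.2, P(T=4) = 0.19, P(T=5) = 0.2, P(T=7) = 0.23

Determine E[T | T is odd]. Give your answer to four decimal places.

3.9836

P(T is odd) = 0.18 + 0.2 + 0.23 = 0.61.
E[T | T is odd] = [(-1)·0.18 + 5·0.2 + 7·0.23] / 0.61
 = 2.43 / 0.61
 = 243/61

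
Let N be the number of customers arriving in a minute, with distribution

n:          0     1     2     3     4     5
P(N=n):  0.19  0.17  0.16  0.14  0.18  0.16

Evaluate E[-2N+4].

-0.86

E[-2N+4] = Σ (-2n+4)·P(N=n)
 = 4·0.19 + 2·0.17 + 0·0.16 + (-2)·0.14 + (-4)·0.18 + (-6)·0.16
 = 0.76 + 0.34 + 0 + (-0.28) + (-0.72) + (-0.96)
 = -0.86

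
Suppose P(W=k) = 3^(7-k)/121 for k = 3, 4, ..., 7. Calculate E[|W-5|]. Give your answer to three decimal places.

1.603

E[|W-5|] = Σ |w-5|·P(W=w)
 = 2·81/121 + 1·27/121 + 0·9/121 + 1·3/121 + 2·1/121
 = 162/121 + 27/121 + 0 + 3/121 + 2/121
 = 194/121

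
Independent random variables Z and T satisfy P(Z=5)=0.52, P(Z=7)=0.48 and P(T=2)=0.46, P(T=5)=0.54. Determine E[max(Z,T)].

5.96

E[max(Z,T)] = Σ_z Σ_t max(z,t) · P(Z=z)P(T=t)
 = 5·0.2392 + 5·0.2808 + 7·0.2208 + 7·0.2592
 = 1.196 + 1.404 + 1.5456 + 1.8144
 = 5.96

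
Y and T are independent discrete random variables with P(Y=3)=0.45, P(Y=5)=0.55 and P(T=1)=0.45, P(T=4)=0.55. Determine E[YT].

E[YT] = Σ_y Σ_t yt · P(Y=y)P(T=t)
 = 3·0.2025 + 12·0.2475 + 5·0.2475 + 20·0.3025
 = 0.6075 + 2.97 + 1.2375 + 6.05
 = 10.865

10.865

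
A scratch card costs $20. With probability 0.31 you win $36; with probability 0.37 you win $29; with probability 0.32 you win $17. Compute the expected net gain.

E[payout] = 36·0.31 + 29·0.37 + 17·0.32
 = 11.16 + 10.73 + 5.44
 = 27.33
Net = 27.33 - 20 = 7.33

7.33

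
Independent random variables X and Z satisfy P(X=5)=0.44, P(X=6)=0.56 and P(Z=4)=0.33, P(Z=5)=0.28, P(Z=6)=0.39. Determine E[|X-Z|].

E[|X-Z|] = Σ_x Σ_z |x-z| · P(X=x)P(Z=z)
 = 1·0.1452 + 0·0.1232 + 1·0.1716 + 2·0.1848 + 1·0.1568 + 0·0.2184
 = 0.1452 + 0 + 0.1716 + 0.3696 + 0.1568 + 0
 = 0.8432

0.8432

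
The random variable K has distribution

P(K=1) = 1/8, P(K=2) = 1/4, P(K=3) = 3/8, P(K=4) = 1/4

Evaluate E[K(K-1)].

E[K(K-1)] = Σ k(k-1)·P(K=k)
 = 0·1/8 + 2·1/4 + 6·3/8 + 12·1/4
 = 0 + 1/2 + 9/4 + 3
 = 23/4

5.75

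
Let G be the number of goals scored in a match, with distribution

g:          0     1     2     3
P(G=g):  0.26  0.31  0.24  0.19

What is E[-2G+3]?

0.28

E[-2G+3] = Σ (-2g+3)·P(G=g)
 = 3·0.26 + 1·0.31 + (-1)·0.24 + (-3)·0.19
 = 0.78 + 0.31 + (-0.24) + (-0.57)
 = 0.28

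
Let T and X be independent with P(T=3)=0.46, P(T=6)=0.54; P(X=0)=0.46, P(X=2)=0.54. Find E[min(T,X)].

E[min(T,X)] = Σ_t Σ_x min(t,x) · P(T=t)P(X=x)
 = 0·0.2116 + 2·0.2484 + 0·0.2484 + 2·0.2916
 = 0 + 0.4968 + 0 + 0.5832
 = 1.08

1.08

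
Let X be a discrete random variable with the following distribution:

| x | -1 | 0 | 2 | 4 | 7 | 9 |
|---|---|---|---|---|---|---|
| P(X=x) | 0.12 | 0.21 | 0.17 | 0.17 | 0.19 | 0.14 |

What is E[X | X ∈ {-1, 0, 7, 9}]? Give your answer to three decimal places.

P(X ∈ {-1, 0, 7, 9}) = 0.12 + 0.21 + 0.19 + 0.14 = 0.66.
E[X | X ∈ {-1, 0, 7, 9}] = [(-1)·0.12 + 0·0.21 + 7·0.19 + 9·0.14] / 0.66
 = 2.47 / 0.66
 = 247/66

3.742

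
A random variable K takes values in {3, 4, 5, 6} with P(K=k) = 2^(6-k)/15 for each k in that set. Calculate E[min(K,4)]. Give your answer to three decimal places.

E[min(K,4)] = Σ min(k,4)·P(K=k)
 = 3·8/15 + 4·4/15 + 4·2/15 + 4·1/15
 = 8/5 + 16/15 + 8/15 + 4/15
 = 52/15

3.467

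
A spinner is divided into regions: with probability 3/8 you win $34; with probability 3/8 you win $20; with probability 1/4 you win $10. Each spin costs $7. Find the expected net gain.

15.75

E[payout] = 34·3/8 + 20·3/8 + 10·1/4
 = 51/4 + 15/2 + 5/2
 = 91/4
Net = 91/4 - 7 = 63/4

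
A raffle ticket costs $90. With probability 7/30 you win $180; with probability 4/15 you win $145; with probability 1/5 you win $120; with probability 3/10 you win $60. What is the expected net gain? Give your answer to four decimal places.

E[payout] = 180·7/30 + 145·4/15 + 120·1/5 + 60·3/10
 = 42 + 116/3 + 24 + 18
 = 368/3
Net = 368/3 - 90 = 98/3

32.6667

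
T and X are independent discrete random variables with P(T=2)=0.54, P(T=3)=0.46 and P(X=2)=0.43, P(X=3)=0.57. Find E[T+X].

5.03

E[T+X] = Σ_t Σ_x (t+x) · P(T=t)P(X=x)
 = 4·0.2322 + 5·0.3078 + 5·0.1978 + 6·0.2622
 = 0.9288 + 1.539 + 0.989 + 1.5732
 = 5.03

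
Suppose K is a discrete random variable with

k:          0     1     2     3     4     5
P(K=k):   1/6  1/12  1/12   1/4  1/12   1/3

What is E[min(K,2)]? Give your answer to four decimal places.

E[min(K,2)] = Σ min(k,2)·P(K=k)
 = 0·1/6 + 1·1/12 + 2·1/12 + 2·1/4 + 2·1/12 + 2·1/3
 = 0 + 1/12 + 1/6 + 1/2 + 1/6 + 2/3
 = 19/12

1.5833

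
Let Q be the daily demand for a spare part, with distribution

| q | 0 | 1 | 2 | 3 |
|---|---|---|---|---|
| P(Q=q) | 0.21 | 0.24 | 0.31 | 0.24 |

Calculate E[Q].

1.58

E[Q] = Σ q·P(Q=q)
 = 0·0.21 + 1·0.24 + 2·0.31 + 3·0.24
 = 0 + 0.24 + 0.62 + 0.72
 = 1.58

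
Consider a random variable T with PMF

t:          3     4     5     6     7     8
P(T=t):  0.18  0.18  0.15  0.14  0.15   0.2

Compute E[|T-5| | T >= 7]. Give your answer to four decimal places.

2.5714

P(T >= 7) = 0.15 + 0.2 = 0.35.
E[|T-5| | T >= 7] = [2·0.15 + 3·0.2] / 0.35
 = 0.9 / 0.35
 = 18/7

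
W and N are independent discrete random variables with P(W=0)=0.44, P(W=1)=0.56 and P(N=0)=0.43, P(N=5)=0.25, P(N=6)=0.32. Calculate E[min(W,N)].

E[min(W,N)] = Σ_w Σ_n min(w,n) · P(W=w)P(N=n)
 = 0·0.1892 + 0·0.11 + 0·0.1408 + 0·0.2408 + 1·0.14 + 1·0.1792
 = 0 + 0 + 0 + 0 + 0.14 + 0.1792
 = 0.3192

0.3192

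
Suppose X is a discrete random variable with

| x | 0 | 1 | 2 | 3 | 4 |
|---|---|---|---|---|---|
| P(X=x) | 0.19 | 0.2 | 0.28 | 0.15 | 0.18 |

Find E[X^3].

E[X^3] = Σ x^3·P(X=x)
 = 0·0.19 + 1·0.2 + 8·0.28 + 27·0.15 + 64·0.18
 = 0 + 0.2 + 2.24 + 4.05 + 11.52
 = 18.01

18.01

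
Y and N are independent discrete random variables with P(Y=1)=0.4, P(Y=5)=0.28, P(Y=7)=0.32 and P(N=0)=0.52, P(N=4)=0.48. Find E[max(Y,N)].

4.616

E[max(Y,N)] = Σ_y Σ_n max(y,n) · P(Y=y)P(N=n)
 = 1·0.208 + 4·0.192 + 5·0.1456 + 5·0.1344 + 7·0.1664 + 7·0.1536
 = 0.208 + 0.768 + 0.728 + 0.672 + 1.1648 + 1.0752
 = 4.616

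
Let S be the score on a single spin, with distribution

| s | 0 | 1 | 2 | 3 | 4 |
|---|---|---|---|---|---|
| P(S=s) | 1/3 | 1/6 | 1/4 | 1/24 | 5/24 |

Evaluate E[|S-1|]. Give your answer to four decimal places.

E[|S-1|] = Σ |s-1|·P(S=s)
 = 1·1/3 + 0·1/6 + 1·1/4 + 2·1/24 + 3·5/24
 = 1/3 + 0 + 1/4 + 1/12 + 5/8
 = 31/24

1.2917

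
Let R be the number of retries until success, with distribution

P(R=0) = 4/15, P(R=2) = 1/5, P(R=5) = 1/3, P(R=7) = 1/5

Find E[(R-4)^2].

7.2

E[(R-4)^2] = Σ (r-4)^2·P(R=r)
 = 16·4/15 + 4·1/5 + 1·1/3 + 9·1/5
 = 64/15 + 4/5 + 1/3 + 9/5
 = 36/5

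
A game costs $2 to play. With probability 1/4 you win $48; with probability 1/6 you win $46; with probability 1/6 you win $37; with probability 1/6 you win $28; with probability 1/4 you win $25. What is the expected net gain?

34.75

E[payout] = 48·1/4 + 46·1/6 + 37·1/6 + 28·1/6 + 25·1/4
 = 12 + 23/3 + 37/6 + 14/3 + 25/4
 = 147/4
Net = 147/4 - 2 = 139/4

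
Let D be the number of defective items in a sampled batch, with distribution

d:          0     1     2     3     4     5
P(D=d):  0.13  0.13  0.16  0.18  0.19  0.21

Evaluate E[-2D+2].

-3.6

E[-2D+2] = Σ (-2d+2)·P(D=d)
 = 2·0.13 + 0·0.13 + (-2)·0.16 + (-4)·0.18 + (-6)·0.19 + (-8)·0.21
 = 0.26 + 0 + (-0.32) + (-0.72) + (-1.14) + (-1.68)
 = -3.6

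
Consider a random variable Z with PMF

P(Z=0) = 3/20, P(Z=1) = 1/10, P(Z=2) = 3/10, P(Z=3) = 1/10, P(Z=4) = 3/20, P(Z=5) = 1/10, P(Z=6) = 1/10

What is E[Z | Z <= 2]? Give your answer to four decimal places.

1.2727

P(Z <= 2) = 3/20 + 1/10 + 3/10 = 11/20.
E[Z | Z <= 2] = [0·3/20 + 1·1/10 + 2·3/10] / (11/20)
 = 7/10 / (11/20)
 = 14/11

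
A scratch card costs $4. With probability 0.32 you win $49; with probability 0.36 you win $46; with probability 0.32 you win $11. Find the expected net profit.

31.76

E[payout] = 49·0.32 + 46·0.36 + 11·0.32
 = 15.68 + 16.56 + 3.52
 = 35.76
Net = 35.76 - 4 = 31.76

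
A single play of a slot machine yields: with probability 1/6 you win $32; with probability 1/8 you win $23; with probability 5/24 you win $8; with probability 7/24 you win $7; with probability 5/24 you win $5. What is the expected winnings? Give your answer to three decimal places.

E[payout] = 32·1/6 + 23·1/8 + 8·5/24 + 7·7/24 + 5·5/24
 = 16/3 + 23/8 + 5/3 + 49/24 + 25/24
 = 311/24

12.958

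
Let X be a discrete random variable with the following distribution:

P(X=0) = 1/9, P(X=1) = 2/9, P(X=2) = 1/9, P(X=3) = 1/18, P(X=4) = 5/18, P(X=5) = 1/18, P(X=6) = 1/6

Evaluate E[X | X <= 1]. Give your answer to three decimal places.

P(X <= 1) = 1/9 + 2/9 = 1/3.
E[X | X <= 1] = [0·1/9 + 1·2/9] / (1/3)
 = 2/9 / (1/3)
 = 2/3

0.667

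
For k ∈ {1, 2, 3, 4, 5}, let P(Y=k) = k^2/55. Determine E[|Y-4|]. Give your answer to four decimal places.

0.8182

E[|Y-4|] = Σ |y-4|·P(Y=y)
 = 3·1/55 + 2·4/55 + 1·9/55 + 0·16/55 + 1·5/11
 = 3/55 + 8/55 + 9/55 + 0 + 5/11
 = 9/11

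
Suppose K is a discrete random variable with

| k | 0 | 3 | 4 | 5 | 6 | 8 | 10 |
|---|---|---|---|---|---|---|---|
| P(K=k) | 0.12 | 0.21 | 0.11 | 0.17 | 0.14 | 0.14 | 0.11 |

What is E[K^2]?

E[K^2] = Σ k^2·P(K=k)
 = 0·0.12 + 9·0.21 + 16·0.11 + 25·0.17 + 36·0.14 + 64·0.14 + 100·0.11
 = 0 + 1.89 + 1.76 + 4.25 + 5.04 + 8.96 + 11
 = 32.9

32.9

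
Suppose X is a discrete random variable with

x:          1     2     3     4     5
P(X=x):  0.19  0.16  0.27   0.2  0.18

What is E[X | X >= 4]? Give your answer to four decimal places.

P(X >= 4) = 0.2 + 0.18 = 0.38.
E[X | X >= 4] = [4·0.2 + 5·0.18] / 0.38
 = 1.7 / 0.38
 = 85/19

4.4737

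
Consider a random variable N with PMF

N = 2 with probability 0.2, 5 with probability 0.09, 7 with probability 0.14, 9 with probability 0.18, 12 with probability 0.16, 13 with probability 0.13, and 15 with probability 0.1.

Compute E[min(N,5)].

E[min(N,5)] = Σ min(n,5)·P(N=n)
 = 2·0.2 + 5·0.09 + 5·0.14 + 5·0.18 + 5·0.16 + 5·0.13 + 5·0.1
 = 0.4 + 0.45 + 0.7 + 0.9 + 0.8 + 0.65 + 0.5
 = 4.4

4.4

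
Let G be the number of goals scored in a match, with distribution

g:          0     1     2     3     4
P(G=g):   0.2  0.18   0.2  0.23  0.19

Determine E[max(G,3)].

E[max(G,3)] = Σ max(g,3)·P(G=g)
 = 3·0.2 + 3·0.18 + 3·0.2 + 3·0.23 + 4·0.19
 = 0.6 + 0.54 + 0.6 + 0.69 + 0.76
 = 3.19

3.19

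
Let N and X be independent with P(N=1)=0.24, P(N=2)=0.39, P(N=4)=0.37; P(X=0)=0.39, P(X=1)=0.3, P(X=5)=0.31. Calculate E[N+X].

4.35

E[N+X] = Σ_n Σ_x (n+x) · P(N=n)P(X=x)
 = 1·0.0936 + 2·0.072 + 6·0.0744 + 2·0.1521 + 3·0.117 + 7·0.1209 + 4·0.1443 + 5·0.111 + 9·0.1147
 = 0.0936 + 0.144 + 0.4464 + 0.3042 + 0.351 + 0.8463 + 0.5772 + 0.555 + 1.0323
 = 4.35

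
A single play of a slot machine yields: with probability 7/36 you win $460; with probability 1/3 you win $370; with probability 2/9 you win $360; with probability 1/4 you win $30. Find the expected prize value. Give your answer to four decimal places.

E[payout] = 460·7/36 + 370·1/3 + 360·2/9 + 30·1/4
 = 805/9 + 370/3 + 80 + 15/2
 = 5405/18

300.2778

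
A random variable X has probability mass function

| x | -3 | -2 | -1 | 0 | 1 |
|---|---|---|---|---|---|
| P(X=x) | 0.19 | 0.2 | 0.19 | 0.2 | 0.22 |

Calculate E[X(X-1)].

E[X(X-1)] = Σ x(x-1)·P(X=x)
 = 12·0.19 + 6·0.2 + 2·0.19 + 0·0.2 + 0·0.22
 = 2.28 + 1.2 + 0.38 + 0 + 0
 = 3.86

3.86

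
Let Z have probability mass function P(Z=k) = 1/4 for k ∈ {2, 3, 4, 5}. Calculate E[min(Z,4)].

E[min(Z,4)] = Σ min(z,4)·P(Z=z)
 = 2·1/4 + 3·1/4 + 4·1/4 + 4·1/4
 = 1/2 + 3/4 + 1 + 1
 = 13/4

3.25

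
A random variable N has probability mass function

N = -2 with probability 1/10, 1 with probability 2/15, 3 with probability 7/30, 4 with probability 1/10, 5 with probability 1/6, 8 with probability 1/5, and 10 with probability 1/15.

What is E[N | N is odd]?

P(N is odd) = 2/15 + 7/30 + 1/6 = 8/15.
E[N | N is odd] = [1·2/15 + 3·7/30 + 5·1/6] / (8/15)
 = 5/3 / (8/15)
 = 25/8

3.125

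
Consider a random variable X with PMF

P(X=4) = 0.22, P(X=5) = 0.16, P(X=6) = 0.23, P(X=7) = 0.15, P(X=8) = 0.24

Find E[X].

E[X] = Σ x·P(X=x)
 = 4·0.22 + 5·0.16 + 6·0.23 + 7·0.15 + 8·0.24
 = 0.88 + 0.8 + 1.38 + 1.05 + 1.92
 = 6.03

6.03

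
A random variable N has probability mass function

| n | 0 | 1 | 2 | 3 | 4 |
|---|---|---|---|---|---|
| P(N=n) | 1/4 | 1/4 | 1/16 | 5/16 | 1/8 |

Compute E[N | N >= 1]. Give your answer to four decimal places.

2.4167

P(N >= 1) = 1/4 + 1/16 + 5/16 + 1/8 = 3/4.
E[N | N >= 1] = [1·1/4 + 2·1/16 + 3·5/16 + 4·1/8] / (3/4)
 = 29/16 / (3/4)
 = 29/12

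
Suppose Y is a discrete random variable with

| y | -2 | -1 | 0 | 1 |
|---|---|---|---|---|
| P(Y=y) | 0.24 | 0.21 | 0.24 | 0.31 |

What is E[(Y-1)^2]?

3.24

E[(Y-1)^2] = Σ (y-1)^2·P(Y=y)
 = 9·0.24 + 4·0.21 + 1·0.24 + 0·0.31
 = 2.16 + 0.84 + 0.24 + 0
 = 3.24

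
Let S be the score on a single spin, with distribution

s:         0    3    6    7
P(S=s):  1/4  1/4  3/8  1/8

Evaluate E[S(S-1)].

18

E[S(S-1)] = Σ s(s-1)·P(S=s)
 = 0·1/4 + 6·1/4 + 30·3/8 + 42·1/8
 = 0 + 3/2 + 45/4 + 21/4
 = 18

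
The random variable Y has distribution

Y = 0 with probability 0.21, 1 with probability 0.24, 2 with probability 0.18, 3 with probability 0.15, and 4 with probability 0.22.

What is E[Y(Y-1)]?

E[Y(Y-1)] = Σ y(y-1)·P(Y=y)
 = 0·0.21 + 0·0.24 + 2·0.18 + 6·0.15 + 12·0.22
 = 0 + 0 + 0.36 + 0.9 + 2.64
 = 3.9

3.9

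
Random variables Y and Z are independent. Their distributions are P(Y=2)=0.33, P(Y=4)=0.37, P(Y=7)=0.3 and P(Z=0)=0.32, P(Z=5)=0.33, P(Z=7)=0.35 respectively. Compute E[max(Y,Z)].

E[max(Y,Z)] = Σ_y Σ_z max(y,z) · P(Y=y)P(Z=z)
 = 2·0.1056 + 5·0.1089 + 7·0.1155 + 4·0.1184 + 5·0.1221 + 7·0.1295 + 7·0.096 + 7·0.099 + 7·0.105
 = 0.2112 + 0.5445 + 0.8085 + 0.4736 + 0.6105 + 0.9065 + 0.672 + 0.693 + 0.735
 = 5.6548

5.6548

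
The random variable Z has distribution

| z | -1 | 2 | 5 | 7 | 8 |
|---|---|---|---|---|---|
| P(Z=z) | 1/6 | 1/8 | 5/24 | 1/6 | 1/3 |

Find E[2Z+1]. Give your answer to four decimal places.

E[2Z+1] = Σ (2z+1)·P(Z=z)
 = (-1)·1/6 + 5·1/8 + 11·5/24 + 15·1/6 + 17·1/3
 = (-1/6) + 5/8 + 55/24 + 5/2 + 17/3
 = 131/12

10.9167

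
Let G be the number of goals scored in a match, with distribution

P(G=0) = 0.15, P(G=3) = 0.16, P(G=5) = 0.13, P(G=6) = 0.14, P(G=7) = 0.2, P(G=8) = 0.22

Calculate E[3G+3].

E[3G+3] = Σ (3g+3)·P(G=g)
 = 3·0.15 + 12·0.16 + 18·0.13 + 21·0.14 + 24·0.2 + 27·0.22
 = 0.45 + 1.92 + 2.34 + 2.94 + 4.8 + 5.94
 = 18.39

18.39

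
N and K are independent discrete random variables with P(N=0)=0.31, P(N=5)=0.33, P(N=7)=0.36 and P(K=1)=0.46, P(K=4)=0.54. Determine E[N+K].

6.79

E[N+K] = Σ_n Σ_k (n+k) · P(N=n)P(K=k)
 = 1·0.1426 + 4·0.1674 + 6·0.1518 + 9·0.1782 + 8·0.1656 + 11·0.1944
 = 0.1426 + 0.6696 + 0.9108 + 1.6038 + 1.3248 + 2.1384
 = 6.79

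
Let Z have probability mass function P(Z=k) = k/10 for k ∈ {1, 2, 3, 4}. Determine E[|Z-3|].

E[|Z-3|] = Σ |z-3|·P(Z=z)
 = 2·1/10 + 1·1/5 + 0·3/10 + 1·2/5
 = 1/5 + 1/5 + 0 + 2/5
 = 4/5

0.8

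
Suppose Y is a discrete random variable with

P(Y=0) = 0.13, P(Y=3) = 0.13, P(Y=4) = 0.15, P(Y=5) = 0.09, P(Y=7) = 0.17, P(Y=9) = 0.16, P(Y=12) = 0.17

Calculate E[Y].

E[Y] = Σ y·P(Y=y)
 = 0·0.13 + 3·0.13 + 4·0.15 + 5·0.09 + 7·0.17 + 9·0.16 + 12·0.17
 = 0 + 0.39 + 0.6 + 0.45 + 1.19 + 1.44 + 2.04
 = 6.11

6.11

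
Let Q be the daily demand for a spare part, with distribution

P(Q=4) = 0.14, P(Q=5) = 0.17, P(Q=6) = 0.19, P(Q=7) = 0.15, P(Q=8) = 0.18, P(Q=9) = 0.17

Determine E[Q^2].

45.97

E[Q^2] = Σ q^2·P(Q=q)
 = 16·0.14 + 25·0.17 + 36·0.19 + 49·0.15 + 64·0.18 + 81·0.17
 = 2.24 + 4.25 + 6.84 + 7.35 + 11.52 + 13.77
 = 45.97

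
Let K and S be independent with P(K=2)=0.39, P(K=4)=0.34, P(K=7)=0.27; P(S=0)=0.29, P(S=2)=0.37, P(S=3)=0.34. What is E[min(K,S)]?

1.6274

E[min(K,S)] = Σ_k Σ_s min(k,s) · P(K=k)P(S=s)
 = 0·0.1131 + 2·0.1443 + 2·0.1326 + 0·0.0986 + 2·0.1258 + 3·0.1156 + 0·0.0783 + 2·0.0999 + 3·0.0918
 = 0 + 0.2886 + 0.2652 + 0 + 0.2516 + 0.3468 + 0 + 0.1998 + 0.2754
 = 1.6274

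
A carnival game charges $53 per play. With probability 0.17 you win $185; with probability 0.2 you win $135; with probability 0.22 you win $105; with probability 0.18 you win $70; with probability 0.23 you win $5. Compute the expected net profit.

E[payout] = 185·0.17 + 135·0.2 + 105·0.22 + 70·0.18 + 5·0.23
 = 31.45 + 27 + 23.1 + 12.6 + 1.15
 = 95.3
Net = 95.3 - 53 = 42.3

42.3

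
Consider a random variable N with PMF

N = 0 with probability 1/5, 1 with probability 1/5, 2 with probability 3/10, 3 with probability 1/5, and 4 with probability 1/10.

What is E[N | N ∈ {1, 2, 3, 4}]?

2.25

P(N ∈ {1, 2, 3, 4}) = 1/5 + 3/10 + 1/5 + 1/10 = 4/5.
E[N | N ∈ {1, 2, 3, 4}] = [1·1/5 + 2·3/10 + 3·1/5 + 4·1/10] / (4/5)
 = 9/5 / (4/5)
 = 9/4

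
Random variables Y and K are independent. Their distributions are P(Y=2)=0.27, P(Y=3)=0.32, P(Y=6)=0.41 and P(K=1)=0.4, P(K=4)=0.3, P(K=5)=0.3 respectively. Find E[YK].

12.276

E[YK] = Σ_y Σ_k yk · P(Y=y)P(K=k)
 = 2·0.108 + 8·0.081 + 10·0.081 + 3·0.128 + 12·0.096 + 15·0.096 + 6·0.164 + 24·0.123 + 30·0.123
 = 0.216 + 0.648 + 0.81 + 0.384 + 1.152 + 1.44 + 0.984 + 2.952 + 3.69
 = 12.276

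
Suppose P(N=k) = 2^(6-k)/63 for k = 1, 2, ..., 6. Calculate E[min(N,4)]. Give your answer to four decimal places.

1.8413

E[min(N,4)] = Σ min(n,4)·P(N=n)
 = 1·32/63 + 2·16/63 + 3·8/63 + 4·4/63 + 4·2/63 + 4·1/63
 = 32/63 + 32/63 + 8/21 + 16/63 + 8/63 + 4/63
 = 116/63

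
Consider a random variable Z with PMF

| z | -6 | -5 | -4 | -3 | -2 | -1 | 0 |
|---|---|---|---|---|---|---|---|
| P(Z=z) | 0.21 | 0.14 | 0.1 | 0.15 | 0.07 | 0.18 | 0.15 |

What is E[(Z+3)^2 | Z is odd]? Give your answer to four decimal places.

P(Z is odd) = 0.14 + 0.15 + 0.18 = 0.47.
E[(Z+3)^2 | Z is odd] = [4·0.14 + 0·0.15 + 4·0.18] / 0.47
 = 1.28 / 0.47
 = 128/47

2.7234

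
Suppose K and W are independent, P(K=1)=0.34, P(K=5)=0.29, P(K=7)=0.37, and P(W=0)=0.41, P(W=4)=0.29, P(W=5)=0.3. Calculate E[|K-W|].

3.1276

E[|K-W|] = Σ_k Σ_w |k-w| · P(K=k)P(W=w)
 = 1·0.1394 + 3·0.0986 + 4·0.102 + 5·0.1189 + 1·0.0841 + 0·0.087 + 7·0.1517 + 3·0.1073 + 2·0.111
 = 0.1394 + 0.2958 + 0.408 + 0.5945 + 0.0841 + 0 + 1.0619 + 0.3219 + 0.222
 = 3.1276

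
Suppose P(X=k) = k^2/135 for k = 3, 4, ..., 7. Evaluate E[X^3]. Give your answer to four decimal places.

E[X^3] = Σ x^3·P(X=x)
 = 27·1/15 + 64·16/135 + 125·5/27 + 216·4/15 + 343·49/135
 = 9/5 + 1024/135 + 625/27 + 288/5 + 16807/135
 = 5795/27

214.6296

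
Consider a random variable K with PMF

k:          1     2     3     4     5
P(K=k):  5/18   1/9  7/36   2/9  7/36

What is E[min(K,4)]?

2.75

E[min(K,4)] = Σ min(k,4)·P(K=k)
 = 1·5/18 + 2·1/9 + 3·7/36 + 4·2/9 + 4·7/36
 = 5/18 + 2/9 + 7/12 + 8/9 + 7/9
 = 11/4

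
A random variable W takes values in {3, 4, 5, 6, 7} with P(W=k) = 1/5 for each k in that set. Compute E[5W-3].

E[5W-3] = Σ (5w-3)·P(W=w)
 = 12·1/5 + 17·1/5 + 22·1/5 + 27·1/5 + 32·1/5
 = 12/5 + 17/5 + 22/5 + 27/5 + 32/5
 = 22

22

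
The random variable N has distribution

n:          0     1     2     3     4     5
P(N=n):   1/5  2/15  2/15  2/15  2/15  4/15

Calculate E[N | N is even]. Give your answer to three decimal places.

1.714

P(N is even) = 1/5 + 2/15 + 2/15 = 7/15.
E[N | N is even] = [0·1/5 + 2·2/15 + 4·2/15] / (7/15)
 = 4/5 / (7/15)
 = 12/7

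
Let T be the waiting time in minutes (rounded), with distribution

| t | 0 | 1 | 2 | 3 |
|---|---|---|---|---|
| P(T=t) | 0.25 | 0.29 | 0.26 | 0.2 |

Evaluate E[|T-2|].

0.99

E[|T-2|] = Σ |t-2|·P(T=t)
 = 2·0.25 + 1·0.29 + 0·0.26 + 1·0.2
 = 0.5 + 0.29 + 0 + 0.2
 = 0.99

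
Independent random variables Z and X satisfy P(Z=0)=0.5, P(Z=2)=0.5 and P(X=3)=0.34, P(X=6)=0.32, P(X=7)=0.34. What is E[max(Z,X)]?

5.32

E[max(Z,X)] = Σ_z Σ_x max(z,x) · P(Z=z)P(X=x)
 = 3·0.17 + 6·0.16 + 7·0.17 + 3·0.17 + 6·0.16 + 7·0.17
 = 0.51 + 0.96 + 1.19 + 0.51 + 0.96 + 1.19
 = 5.32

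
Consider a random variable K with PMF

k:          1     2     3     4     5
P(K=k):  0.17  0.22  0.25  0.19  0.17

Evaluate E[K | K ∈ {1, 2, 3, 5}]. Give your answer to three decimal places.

P(K ∈ {1, 2, 3, 5}) = 0.17 + 0.22 + 0.25 + 0.17 = 0.81.
E[K | K ∈ {1, 2, 3, 5}] = [1·0.17 + 2·0.22 + 3·0.25 + 5·0.17] / 0.81
 = 2.21 / 0.81
 = 221/81

2.728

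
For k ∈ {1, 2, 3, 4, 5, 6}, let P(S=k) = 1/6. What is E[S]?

E[S] = Σ s·P(S=s)
 = 1·1/6 + 2·1/6 + 3·1/6 + 4·1/6 + 5·1/6 + 6·1/6
 = 1/6 + 1/3 + 1/2 + 2/3 + 5/6 + 1
 = 7/2

3.5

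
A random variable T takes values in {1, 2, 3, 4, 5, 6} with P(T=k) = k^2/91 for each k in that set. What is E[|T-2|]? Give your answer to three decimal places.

2.868

E[|T-2|] = Σ |t-2|·P(T=t)
 = 1·1/91 + 0·4/91 + 1·9/91 + 2·16/91 + 3·25/91 + 4·36/91
 = 1/91 + 0 + 9/91 + 32/91 + 75/91 + 144/91
 = 261/91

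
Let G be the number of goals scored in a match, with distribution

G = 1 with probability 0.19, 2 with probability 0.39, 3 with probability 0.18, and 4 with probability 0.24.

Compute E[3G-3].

E[3G-3] = Σ (3g-3)·P(G=g)
 = 0·0.19 + 3·0.39 + 6·0.18 + 9·0.24
 = 0 + 1.17 + 1.08 + 2.16
 = 4.41

4.41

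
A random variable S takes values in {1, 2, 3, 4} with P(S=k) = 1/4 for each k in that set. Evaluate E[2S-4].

E[2S-4] = Σ (2s-4)·P(S=s)
 = (-2)·1/4 + 0·1/4 + 2·1/4 + 4·1/4
 = (-1/2) + 0 + 1/2 + 1
 = 1

1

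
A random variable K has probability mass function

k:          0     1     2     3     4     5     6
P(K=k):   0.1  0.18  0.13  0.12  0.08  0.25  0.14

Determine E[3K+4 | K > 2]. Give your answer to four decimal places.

P(K > 2) = 0.12 + 0.08 + 0.25 + 0.14 = 0.59.
E[3K+4 | K > 2] = [13·0.12 + 16·0.08 + 19·0.25 + 22·0.14] / 0.59
 = 10.67 / 0.59
 = 1067/59

18.0847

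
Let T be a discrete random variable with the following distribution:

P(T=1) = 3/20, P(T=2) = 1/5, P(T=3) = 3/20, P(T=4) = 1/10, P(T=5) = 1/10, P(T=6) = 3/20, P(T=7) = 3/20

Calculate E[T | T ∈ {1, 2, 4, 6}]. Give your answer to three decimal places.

3.083

P(T ∈ {1, 2, 4, 6}) = 3/20 + 1/5 + 1/10 + 3/20 = 3/5.
E[T | T ∈ {1, 2, 4, 6}] = [1·3/20 + 2·1/5 + 4·1/10 + 6·3/20] / (3/5)
 = 37/20 / (3/5)
 = 37/12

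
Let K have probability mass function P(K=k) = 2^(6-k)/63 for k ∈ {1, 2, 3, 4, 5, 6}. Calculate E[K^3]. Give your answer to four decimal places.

E[K^3] = Σ k^3·P(K=k)
 = 1·32/63 + 8·16/63 + 27·8/63 + 64·4/63 + 125·2/63 + 216·1/63
 = 32/63 + 128/63 + 24/7 + 256/63 + 250/63 + 24/7
 = 122/7

17.4286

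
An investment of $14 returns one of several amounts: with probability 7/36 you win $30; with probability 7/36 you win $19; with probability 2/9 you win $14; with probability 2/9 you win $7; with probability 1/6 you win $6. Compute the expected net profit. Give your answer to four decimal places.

E[payout] = 30·7/36 + 19·7/36 + 14·2/9 + 7·2/9 + 6·1/6
 = 35/6 + 133/36 + 28/9 + 14/9 + 1
 = 547/36
Net = 547/36 - 14 = 43/36

1.1944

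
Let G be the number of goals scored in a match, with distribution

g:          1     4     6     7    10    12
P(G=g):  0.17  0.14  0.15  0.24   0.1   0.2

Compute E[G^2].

58.37

E[G^2] = Σ g^2·P(G=g)
 = 1·0.17 + 16·0.14 + 36·0.15 + 49·0.24 + 100·0.1 + 144·0.2
 = 0.17 + 2.24 + 5.4 + 11.76 + 10 + 28.8
 = 58.37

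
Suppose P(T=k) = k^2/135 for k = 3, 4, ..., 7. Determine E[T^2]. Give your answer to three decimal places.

E[T^2] = Σ t^2·P(T=t)
 = 9·1/15 + 16·16/135 + 25·5/27 + 36·4/15 + 49·49/135
 = 3/5 + 256/135 + 125/27 + 48/5 + 2401/135
 = 1553/45

34.511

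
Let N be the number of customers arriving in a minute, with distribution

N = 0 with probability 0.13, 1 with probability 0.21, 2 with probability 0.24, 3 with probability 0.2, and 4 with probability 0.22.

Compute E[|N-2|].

E[|N-2|] = Σ |n-2|·P(N=n)
 = 2·0.13 + 1·0.21 + 0·0.24 + 1·0.2 + 2·0.22
 = 0.26 + 0.21 + 0 + 0.2 + 0.44
 = 1.11

1.11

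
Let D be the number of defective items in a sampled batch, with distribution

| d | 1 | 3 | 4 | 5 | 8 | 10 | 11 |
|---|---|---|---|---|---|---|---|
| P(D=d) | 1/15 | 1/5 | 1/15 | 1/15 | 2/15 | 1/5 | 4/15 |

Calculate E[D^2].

E[D^2] = Σ d^2·P(D=d)
 = 1·1/15 + 9·1/5 + 16·1/15 + 25·1/15 + 64·2/15 + 100·1/5 + 121·4/15
 = 1/15 + 9/5 + 16/15 + 5/3 + 128/15 + 20 + 484/15
 = 327/5

65.4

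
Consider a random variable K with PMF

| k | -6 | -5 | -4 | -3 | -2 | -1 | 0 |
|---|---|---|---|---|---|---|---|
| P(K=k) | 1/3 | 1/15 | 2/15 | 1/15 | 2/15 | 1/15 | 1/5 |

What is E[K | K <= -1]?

P(K <= -1) = 1/3 + 1/15 + 2/15 + 1/15 + 2/15 + 1/15 = 4/5.
E[K | K <= -1] = [(-6)·1/3 + (-5)·1/15 + (-4)·2/15 + (-3)·1/15 + (-2)·2/15 + (-1)·1/15] / (4/5)
 = -17/5 / (4/5)
 = -17/4

-4.25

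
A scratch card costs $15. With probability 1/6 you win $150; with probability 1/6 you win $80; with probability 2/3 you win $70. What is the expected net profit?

E[payout] = 150·1/6 + 80·1/6 + 70·2/3
 = 25 + 40/3 + 140/3
 = 85
Net = 85 - 15 = 70

70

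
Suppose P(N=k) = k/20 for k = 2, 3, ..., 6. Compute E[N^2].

E[N^2] = Σ n^2·P(N=n)
 = 4·1/10 + 9·3/20 + 16·1/5 + 25·1/4 + 36·3/10
 = 2/5 + 27/20 + 16/5 + 25/4 + 54/5
 = 22

22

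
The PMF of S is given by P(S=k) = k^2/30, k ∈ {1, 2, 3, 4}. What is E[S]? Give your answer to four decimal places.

E[S] = Σ s·P(S=s)
 = 1·1/30 + 2·2/15 + 3·3/10 + 4·8/15
 = 1/30 + 4/15 + 9/10 + 32/15
 = 10/3

3.3333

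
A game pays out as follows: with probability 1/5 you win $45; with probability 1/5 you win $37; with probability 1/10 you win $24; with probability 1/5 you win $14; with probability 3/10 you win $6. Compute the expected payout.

23.4

E[payout] = 45·1/5 + 37·1/5 + 24·1/10 + 14·1/5 + 6·3/10
 = 9 + 37/5 + 12/5 + 14/5 + 9/5
 = 117/5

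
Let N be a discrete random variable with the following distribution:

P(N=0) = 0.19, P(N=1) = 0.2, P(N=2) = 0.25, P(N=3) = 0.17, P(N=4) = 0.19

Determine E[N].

1.97

E[N] = Σ n·P(N=n)
 = 0·0.19 + 1·0.2 + 2·0.25 + 3·0.17 + 4·0.19
 = 0 + 0.2 + 0.5 + 0.51 + 0.76
 = 1.97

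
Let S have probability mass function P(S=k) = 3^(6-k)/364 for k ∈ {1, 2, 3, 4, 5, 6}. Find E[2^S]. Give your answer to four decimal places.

3.6538

E[2^S] = Σ 2^s·P(S=s)
 = 2·243/364 + 4·81/364 + 8·27/364 + 16·9/364 + 32·3/364 + 64·1/364
 = 243/182 + 81/91 + 54/91 + 36/91 + 24/91 + 16/91
 = 95/26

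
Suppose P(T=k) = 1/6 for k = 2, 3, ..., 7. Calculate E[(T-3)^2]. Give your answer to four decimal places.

E[(T-3)^2] = Σ (t-3)^2·P(T=t)
 = 1·1/6 + 0·1/6 + 1·1/6 + 4·1/6 + 9·1/6 + 16·1/6
 = 1/6 + 0 + 1/6 + 2/3 + 3/2 + 8/3
 = 31/6

5.1667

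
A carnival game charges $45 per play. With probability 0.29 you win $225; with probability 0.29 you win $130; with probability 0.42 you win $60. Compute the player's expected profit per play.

E[payout] = 225·0.29 + 130·0.29 + 60·0.42
 = 65.25 + 37.7 + 25.2
 = 128.15
Net = 128.15 - 45 = 83.15

83.15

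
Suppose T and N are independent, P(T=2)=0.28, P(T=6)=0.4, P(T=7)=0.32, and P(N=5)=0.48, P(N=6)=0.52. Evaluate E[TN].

E[TN] = Σ_t Σ_n tn · P(T=t)P(N=n)
 = 10·0.1344 + 12·0.1456 + 30·0.192 + 36·0.208 + 35·0.1536 + 42·0.1664
 = 1.344 + 1.7472 + 5.76 + 7.488 + 5.376 + 6.9888
 = 28.704

28.704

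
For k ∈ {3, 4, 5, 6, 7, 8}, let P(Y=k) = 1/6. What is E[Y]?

E[Y] = Σ y·P(Y=y)
 = 3·1/6 + 4·1/6 + 5·1/6 + 6·1/6 + 7·1/6 + 8·1/6
 = 1/2 + 2/3 + 5/6 + 1 + 7/6 + 4/3
 = 11/2

5.5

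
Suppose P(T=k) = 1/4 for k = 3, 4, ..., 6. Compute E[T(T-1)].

17

E[T(T-1)] = Σ t(t-1)·P(T=t)
 = 6·1/4 + 12·1/4 + 20·1/4 + 30·1/4
 = 3/2 + 3 + 5 + 15/2
 = 17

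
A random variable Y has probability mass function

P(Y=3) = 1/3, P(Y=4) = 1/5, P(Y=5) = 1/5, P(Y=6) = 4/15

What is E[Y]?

E[Y] = Σ y·P(Y=y)
 = 3·1/3 + 4·1/5 + 5·1/5 + 6·4/15
 = 1 + 4/5 + 1 + 8/5
 = 22/5

4.4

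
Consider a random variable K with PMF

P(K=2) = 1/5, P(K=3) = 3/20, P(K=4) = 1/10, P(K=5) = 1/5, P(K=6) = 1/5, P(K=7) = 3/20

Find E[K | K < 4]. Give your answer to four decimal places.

P(K < 4) = 1/5 + 3/20 = 7/20.
E[K | K < 4] = [2·1/5 + 3·3/20] / (7/20)
 = 17/20 / (7/20)
 = 17/7

2.4286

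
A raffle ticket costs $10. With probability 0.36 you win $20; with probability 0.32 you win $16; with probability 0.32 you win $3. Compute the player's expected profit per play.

E[payout] = 20·0.36 + 16·0.32 + 3·0.32
 = 7.2 + 5.12 + 0.96
 = 13.28
Net = 13.28 - 10 = 3.28

3.28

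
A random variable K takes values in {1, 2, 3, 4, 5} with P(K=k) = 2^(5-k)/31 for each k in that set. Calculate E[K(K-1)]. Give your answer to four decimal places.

E[K(K-1)] = Σ k(k-1)·P(K=k)
 = 0·16/31 + 2·8/31 + 6·4/31 + 12·2/31 + 20·1/31
 = 0 + 16/31 + 24/31 + 24/31 + 20/31
 = 84/31

2.7097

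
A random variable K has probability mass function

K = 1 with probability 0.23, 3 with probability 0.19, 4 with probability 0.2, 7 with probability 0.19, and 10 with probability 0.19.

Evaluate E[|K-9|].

4.55

E[|K-9|] = Σ |k-9|·P(K=k)
 = 8·0.23 + 6·0.19 + 5·0.2 + 2·0.19 + 1·0.19
 = 1.84 + 1.14 + 1 + 0.38 + 0.19
 = 4.55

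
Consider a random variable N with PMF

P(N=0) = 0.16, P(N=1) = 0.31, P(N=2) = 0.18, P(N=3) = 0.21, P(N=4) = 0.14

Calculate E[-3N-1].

-6.58

E[-3N-1] = Σ (-3n-1)·P(N=n)
 = (-1)·0.16 + (-4)·0.31 + (-7)·0.18 + (-10)·0.21 + (-13)·0.14
 = (-0.16) + (-1.24) + (-1.26) + (-2.1) + (-1.82)
 = -6.58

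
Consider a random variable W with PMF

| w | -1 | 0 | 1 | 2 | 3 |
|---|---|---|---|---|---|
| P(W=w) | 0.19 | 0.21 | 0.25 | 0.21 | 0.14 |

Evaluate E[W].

E[W] = Σ w·P(W=w)
 = (-1)·0.19 + 0·0.21 + 1·0.25 + 2·0.21 + 3·0.14
 = (-0.19) + 0 + 0.25 + 0.42 + 0.42
 = 0.9

0.9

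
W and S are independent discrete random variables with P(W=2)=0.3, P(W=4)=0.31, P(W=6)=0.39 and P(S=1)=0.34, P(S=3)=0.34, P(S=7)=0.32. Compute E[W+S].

7.78

E[W+S] = Σ_w Σ_s (w+s) · P(W=w)P(S=s)
 = 3·0.102 + 5·0.102 + 9·0.096 + 5·0.1054 + 7·0.1054 + 11·0.0992 + 7·0.1326 + 9·0.1326 + 13·0.1248
 = 0.306 + 0.51 + 0.864 + 0.527 + 0.7378 + 1.0912 + 0.9282 + 1.1934 + 1.6224
 = 7.78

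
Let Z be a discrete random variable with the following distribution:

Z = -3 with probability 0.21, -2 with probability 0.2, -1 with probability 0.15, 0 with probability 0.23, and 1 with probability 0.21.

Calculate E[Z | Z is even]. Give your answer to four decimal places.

P(Z is even) = 0.2 + 0.23 = 0.43.
E[Z | Z is even] = [(-2)·0.2 + 0·0.23] / 0.43
 = -0.4 / 0.43
 = -40/43

-0.9302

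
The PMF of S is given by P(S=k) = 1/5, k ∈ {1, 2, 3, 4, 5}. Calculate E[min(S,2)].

1.8

E[min(S,2)] = Σ min(s,2)·P(S=s)
 = 1·1/5 + 2·1/5 + 2·1/5 + 2·1/5 + 2·1/5
 = 1/5 + 2/5 + 2/5 + 2/5 + 2/5
 = 9/5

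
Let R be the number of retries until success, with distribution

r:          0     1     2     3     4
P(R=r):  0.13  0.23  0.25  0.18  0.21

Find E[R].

2.11

E[R] = Σ r·P(R=r)
 = 0·0.13 + 1·0.23 + 2·0.25 + 3·0.18 + 4·0.21
 = 0 + 0.23 + 0.5 + 0.54 + 0.84
 = 2.11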